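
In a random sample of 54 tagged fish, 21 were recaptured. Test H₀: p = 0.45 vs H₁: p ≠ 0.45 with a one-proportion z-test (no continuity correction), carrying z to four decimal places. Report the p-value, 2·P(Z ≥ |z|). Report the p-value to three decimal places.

The sample proportion is 21/54 = 0.38889.
Under H₀, SE = √(p₀(1−p₀)/n) = √(0.45·0.55/54) = √0.004583333 = 0.067700.
Test statistic (full precision, shown to 4 dp): z = (21/54 − 0.45)/SE₀ ≈ -0.9027.
From the standard normal, 2·P(Z ≥ |z|) = 0.367.

p-value = 0.367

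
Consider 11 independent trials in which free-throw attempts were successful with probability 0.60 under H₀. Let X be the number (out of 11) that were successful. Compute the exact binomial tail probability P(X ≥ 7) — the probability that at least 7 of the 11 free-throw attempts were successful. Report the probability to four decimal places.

X ~ Binomial(n=11, p=0.60).
P(X ≥ 7) = Σ_{j=7}^{11} C(11,j)·0.60^j·0.40^{11−j}.
= 0.236490 + 0.177367 + 0.088684 + 0.026605 + 0.003628 = 0.5328.

P = 0.5328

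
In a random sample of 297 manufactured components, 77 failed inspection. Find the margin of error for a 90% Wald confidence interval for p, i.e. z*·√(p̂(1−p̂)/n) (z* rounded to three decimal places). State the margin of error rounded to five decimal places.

ME = 0.04183

The sample proportion is 77/297 = 0.25926.
SE = √(p̂(1−p̂)/n) = √(0.192044/297) = 0.025429.
The 90% critical value is z* = 1.645.
ME = 1.645·0.025429 = 0.04183.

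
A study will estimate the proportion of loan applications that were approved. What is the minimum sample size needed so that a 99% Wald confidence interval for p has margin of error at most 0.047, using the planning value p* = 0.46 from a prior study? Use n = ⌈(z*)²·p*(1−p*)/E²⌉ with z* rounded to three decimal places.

n = 747

z* = 2.576 at the 99% level.
p*(1−p*) = 0.46·0.54 = 0.2484.
(z*)²·p*(1−p*)/E² = 6.635776·0.2484/0.002209 = 746.187.
⌈746.187⌉ = 747.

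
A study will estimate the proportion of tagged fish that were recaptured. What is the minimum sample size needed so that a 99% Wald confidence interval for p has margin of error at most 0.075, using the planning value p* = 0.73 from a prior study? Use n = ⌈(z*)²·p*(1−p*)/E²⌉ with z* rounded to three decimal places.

The 99% critical value is z* = 2.576.
p*(1−p*) = 0.1971.
(z*)²·p*(1−p*)/E² = 6.635776·0.1971/0.005625 = 232.518.
⌈232.518⌉ = 233.

n = 233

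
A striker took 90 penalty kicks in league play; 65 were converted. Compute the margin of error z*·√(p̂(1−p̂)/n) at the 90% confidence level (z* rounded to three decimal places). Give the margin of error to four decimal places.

The sample proportion is 65/90 = 0.72222.
Standard error of p̂: √(0.200617/90) = √0.002229081 = 0.047213.
z* = 1.645 at the 90% level.
Margin of error = z*·SE = 1.645 × 0.047213 = 0.0777.

ME = 0.0777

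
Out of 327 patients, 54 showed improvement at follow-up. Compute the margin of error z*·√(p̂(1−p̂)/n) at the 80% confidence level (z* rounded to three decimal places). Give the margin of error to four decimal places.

p̂ = 54/327 = 0.16514.
Standard error of p̂: √(0.137867/327) = √0.000421612 = 0.020533.
z* = 1.282 at the 80% level.
Margin of error = z*·SE = 1.282 × 0.020533 = 0.0263.

ME = 0.0263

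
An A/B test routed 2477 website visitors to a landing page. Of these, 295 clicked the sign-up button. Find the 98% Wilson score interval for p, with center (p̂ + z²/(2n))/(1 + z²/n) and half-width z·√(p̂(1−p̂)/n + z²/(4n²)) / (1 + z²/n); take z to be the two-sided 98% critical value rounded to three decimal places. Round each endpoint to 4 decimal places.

p̂ = 295/2477 = 0.11910; z = 2.326, so z² = 5.410276.
1 + z²/n = 1.002184.
Center = (0.11910 + 0.001092)/1.002184 = 0.11993.
Radicand: p̂(1−p̂)/n + z²/(4n²) = 0.000042354 + 0.000000220 = 0.000042574.
Half-width = 2.326·√0.000042574/1.002184 = 0.01514.
So the interval runs from 0.1048 to 0.1351.

(0.1048, 0.1351)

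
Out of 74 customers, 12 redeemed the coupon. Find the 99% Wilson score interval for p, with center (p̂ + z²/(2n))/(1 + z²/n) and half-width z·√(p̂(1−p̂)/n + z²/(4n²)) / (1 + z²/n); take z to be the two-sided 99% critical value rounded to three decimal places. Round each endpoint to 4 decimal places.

p̂ = 12/74 = 0.16216; z = 2.576, so z² = 6.635776.
1 + z²/n = 1.089673.
Adjusted center: (0.16216 + z²/(2n))/1.089673 = 0.18996.
Radicand: p̂(1−p̂)/n + z²/(4n²) = 0.001836022 + 0.000302948 = 0.002138970.
Half-width = 2.576·√0.002138970/1.089673 = 0.10933.
Interval: 0.18996 ± 0.10933 → (0.0806, 0.2993).

(0.0806, 0.2993)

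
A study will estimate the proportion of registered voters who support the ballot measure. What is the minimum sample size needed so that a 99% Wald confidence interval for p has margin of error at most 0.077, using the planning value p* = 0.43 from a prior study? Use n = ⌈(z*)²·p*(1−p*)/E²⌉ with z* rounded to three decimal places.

z* = 2.576 at the 99% level.
p*(1−p*) = 0.43·0.57 = 0.2451.
Required n before rounding: 6.635776 × 0.2451 / 0.077² = 274.318.
⌈274.318⌉ = 275.

n = 275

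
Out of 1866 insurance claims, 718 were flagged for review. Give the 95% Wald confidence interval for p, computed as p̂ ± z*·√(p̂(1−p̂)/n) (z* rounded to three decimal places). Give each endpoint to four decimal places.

(0.3627, 0.4069)

p̂ = 718/1866 = 0.38478.
SE = √(p̂(1−p̂)/n) = √(0.236724/1866) = 0.011263.
z* = 1.960 at the 95% level.
Margin of error: 1.960 × 0.011263 = 0.02208.
Interval: 0.38478 ± 0.02208 → (0.3627, 0.4069).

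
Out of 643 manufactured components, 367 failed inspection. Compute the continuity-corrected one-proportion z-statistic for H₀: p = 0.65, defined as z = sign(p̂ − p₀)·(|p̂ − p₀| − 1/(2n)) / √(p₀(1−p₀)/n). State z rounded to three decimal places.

z = -4.171

p̂ = 367/643 = 0.57076. p̂ − p₀ = -0.079238.
Continuity correction 1/(2n) = 1/1286 = 0.000778.
Corrected numerator: |-0.079238| − 0.000778 = 0.078460.
Under H₀, SE = √(p₀(1−p₀)/n) = √(0.65·0.35/643) = √0.000353810 = 0.018810.
z = (−)0.078460/0.018810 = -4.171.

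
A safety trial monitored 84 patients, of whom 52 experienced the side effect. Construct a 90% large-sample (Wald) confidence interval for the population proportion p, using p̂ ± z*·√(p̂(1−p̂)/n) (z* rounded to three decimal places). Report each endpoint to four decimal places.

Sample proportion p̂ = 52/84 = 0.61905.
Standard error of p̂: √(0.235828/84) = √0.002807472 = 0.052986.
For 90% confidence, z* = 1.645.
Margin = 1.645·0.052986 = 0.08716.
So the interval runs from 0.5319 to 0.7062.

(0.5319, 0.7062)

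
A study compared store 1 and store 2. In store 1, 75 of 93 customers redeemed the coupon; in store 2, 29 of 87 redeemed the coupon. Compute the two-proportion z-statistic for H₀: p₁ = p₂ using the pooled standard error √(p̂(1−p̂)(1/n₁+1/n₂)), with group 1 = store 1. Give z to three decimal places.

Sample proportions: p̂₁ = 75/93 = 0.80645 and p̂₂ = 29/87 = 0.33333.
Pooling: p̂ = 104/180 = 0.57778.
Pooled SE = √[0.2439506·0.02224694] ≈ 0.073669.
z = 0.47312/0.073669 = 6.422.

z = 6.422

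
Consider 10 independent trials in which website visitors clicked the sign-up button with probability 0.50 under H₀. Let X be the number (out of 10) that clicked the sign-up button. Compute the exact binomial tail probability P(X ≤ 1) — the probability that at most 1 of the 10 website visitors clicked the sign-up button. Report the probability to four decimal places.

X ~ Binomial(n=10, p=0.50).
P(X ≤ 1) = C(10,0)·0.50^0·0.50^10 + C(10,1)·0.50^1·0.50^9.
= 0.000977 + 0.009766 = 0.0107.

P = 0.0107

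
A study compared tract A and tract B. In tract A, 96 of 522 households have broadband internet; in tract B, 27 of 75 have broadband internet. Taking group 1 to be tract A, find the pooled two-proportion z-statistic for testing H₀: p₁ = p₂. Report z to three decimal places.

z = -3.526

Sample proportions: p̂₁ = 96/522 = 0.18391 and p̂₂ = 27/75 = 0.36000.
Pooled p̂ = (96+27)/(522+75) = 123/597 = 0.20603.
SE = √[p̂(1−p̂)(1/n₁+1/n₂)] = √[0.20603·0.79397·(1/522+1/75)] ≈ 0.049945.
z = -0.17609/0.049945 = -3.526.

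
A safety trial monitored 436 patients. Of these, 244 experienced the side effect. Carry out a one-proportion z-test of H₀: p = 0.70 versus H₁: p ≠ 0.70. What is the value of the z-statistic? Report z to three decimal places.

With x = 244 successes in n = 436, p̂ = 0.55963.
Null standard error: √(0.70·0.30/436) = √0.000481651 = 0.021947.
z = (0.55963 − 0.70)/0.021947 = -0.14037/0.021947 = -6.396.

z = -6.396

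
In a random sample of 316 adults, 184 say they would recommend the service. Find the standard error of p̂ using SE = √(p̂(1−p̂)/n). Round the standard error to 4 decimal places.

SE = 0.0277

The sample proportion is 184/316 = 0.58228.
p̂(1−p̂) = 0.243230.
SE = √(0.243230/316) = √0.000769715 = 0.0277.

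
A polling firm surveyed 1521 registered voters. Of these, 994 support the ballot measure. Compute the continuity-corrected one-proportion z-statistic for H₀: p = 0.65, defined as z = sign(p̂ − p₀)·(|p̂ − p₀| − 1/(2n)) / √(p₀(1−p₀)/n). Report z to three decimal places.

With x = 994 successes in n = 1521, p̂ = 0.65352. p̂ − p₀ = 0.003517.
1/(2n) = 0.000329.
Corrected numerator: |0.003517| − 0.000329 = 0.003188.
Null standard error: √(0.65·0.35/1521) = √0.000149573 = 0.012230.
z = (+)0.003188/0.012230 = 0.261.

z = 0.261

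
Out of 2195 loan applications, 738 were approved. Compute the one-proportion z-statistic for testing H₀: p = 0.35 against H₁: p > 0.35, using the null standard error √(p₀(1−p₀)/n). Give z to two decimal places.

p̂ = 738/2195 = 0.33622.
Under H₀, SE = √(p₀(1−p₀)/n) = √(0.35·0.65/2195) = √0.000103645 = 0.010181.
z = (p̂ − p₀)/SE = (0.33622 − 0.35)/0.010181 = -1.35.

z = -1.35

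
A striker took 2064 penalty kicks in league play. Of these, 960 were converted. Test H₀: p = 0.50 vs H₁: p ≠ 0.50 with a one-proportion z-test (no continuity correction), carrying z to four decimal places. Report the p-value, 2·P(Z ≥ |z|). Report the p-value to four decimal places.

p̂ = 960/2064 = 0.46512.
SE₀ = √(0.50·0.50/2064) = 0.011006.
Test statistic (full precision, shown to 4 dp): z = (960/2064 − 0.50)/SE₀ ≈ -3.1696.
p-value = 2·P(Z ≥ |z|) with z = -3.1696 → 0.0015.

p-value = 0.0015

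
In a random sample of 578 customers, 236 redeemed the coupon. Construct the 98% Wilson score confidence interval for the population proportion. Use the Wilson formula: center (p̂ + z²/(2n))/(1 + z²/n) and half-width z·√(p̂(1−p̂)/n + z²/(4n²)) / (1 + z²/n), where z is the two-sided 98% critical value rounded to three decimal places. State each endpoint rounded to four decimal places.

(0.3618, 0.4565)

p̂ = 236/578 = 0.40830; z = 2.326, so z² = 5.410276.
Denominator 1 + z²/n = 1 + 5.410276/578 = 1.009360.
Center = (0.40830 + 0.004680)/1.009360 = 0.40915.
Radicand: p̂(1−p̂)/n + z²/(4n²) = 0.000417979 + 0.000004049 = 0.000422028.
Half-width = 2.326·√0.000422028/1.009360 = 0.04734.
Interval: 0.40915 ± 0.04734 → (0.3618, 0.4565).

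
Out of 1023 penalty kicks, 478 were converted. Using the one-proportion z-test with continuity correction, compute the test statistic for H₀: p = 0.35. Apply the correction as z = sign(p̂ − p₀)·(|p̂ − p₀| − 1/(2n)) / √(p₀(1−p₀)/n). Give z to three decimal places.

With x = 478 successes in n = 1023, p̂ = 0.46725. p̂ − p₀ = 0.117253.
1/(2n) = 0.000489.
Corrected numerator: |0.117253| − 0.000489 = 0.116764.
SE₀ = √(0.35·0.65/1023) = 0.014913.
z = (+)0.116764/0.014913 = 7.830.

z = 7.830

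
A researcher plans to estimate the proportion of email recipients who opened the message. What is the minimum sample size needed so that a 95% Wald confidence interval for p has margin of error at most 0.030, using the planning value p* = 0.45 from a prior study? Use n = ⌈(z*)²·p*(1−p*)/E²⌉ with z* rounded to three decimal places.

For 95% confidence, z* = 1.960.
p*(1−p*) = 0.45·0.55 = 0.2475.
Required n before rounding: 3.841600 × 0.2475 / 0.030² = 1056.440.
⌈1056.440⌉ = 1057.

n = 1057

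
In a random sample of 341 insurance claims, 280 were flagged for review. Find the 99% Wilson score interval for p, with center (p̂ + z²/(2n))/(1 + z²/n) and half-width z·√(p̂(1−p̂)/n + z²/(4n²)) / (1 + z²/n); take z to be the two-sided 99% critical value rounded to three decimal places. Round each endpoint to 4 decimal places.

p̂ = 280/341 = 0.82111; z = 2.576, so z² = 6.635776.
1 + z²/n = 1.019460.
Adjusted center: (0.82111 + z²/(2n))/1.019460 = 0.81498.
Radicand: p̂(1−p̂)/n + z²/(4n²) = 0.000430749 + 0.000014267 = 0.000445016.
Half-width = z·√(radicand)/denom = 2.576·0.021095/1.019460 = 0.05330.
Interval: 0.81498 ± 0.05330 → (0.7617, 0.8683).

(0.7617, 0.8683)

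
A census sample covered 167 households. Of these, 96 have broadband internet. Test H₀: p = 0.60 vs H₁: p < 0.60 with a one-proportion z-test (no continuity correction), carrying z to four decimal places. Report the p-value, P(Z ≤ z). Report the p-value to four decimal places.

p-value = 0.2535

With x = 96 successes in n = 167, p̂ = 0.57485.
Null standard error: √(0.60·0.40/167) = √0.001437126 = 0.037909.
z = (p̂ − p₀)/SE = (96/167 − 0.60)/0.037909 ≈ -0.6634.
p-value = P(Z ≤ z) with z = -0.6634 → 0.2535.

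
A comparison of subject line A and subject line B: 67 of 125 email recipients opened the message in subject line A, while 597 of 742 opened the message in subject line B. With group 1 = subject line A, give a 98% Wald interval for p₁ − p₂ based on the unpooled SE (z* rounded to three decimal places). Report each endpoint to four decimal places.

p̂₁ = 67/125 = 0.53600, p̂₂ = 597/742 = 0.80458; p̂₁ − p̂₂ = -0.26858.
SE = √(0.001989632 + 0.000211900) = √0.002201532 = 0.046920.
The 98% critical value is z* = 2.326. Margin = 2.326·0.046920 = 0.10914.
CI: -0.26858 ± 0.10914 = (-0.3777, -0.1594).

(-0.3777, -0.1594)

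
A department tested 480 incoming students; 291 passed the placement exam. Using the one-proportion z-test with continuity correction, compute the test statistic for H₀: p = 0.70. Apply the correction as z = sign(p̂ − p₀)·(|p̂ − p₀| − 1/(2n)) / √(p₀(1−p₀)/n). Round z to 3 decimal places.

The sample proportion is 291/480 = 0.60625. p̂ − p₀ = -0.093750.
1/(2n) = 0.001042.
Corrected numerator: |-0.093750| − 0.001042 = 0.092708.
Under H₀, SE = √(p₀(1−p₀)/n) = √(0.70·0.30/480) = √0.000437500 = 0.020917.
z = (−)0.092708/0.020917 = -4.432.

z = -4.432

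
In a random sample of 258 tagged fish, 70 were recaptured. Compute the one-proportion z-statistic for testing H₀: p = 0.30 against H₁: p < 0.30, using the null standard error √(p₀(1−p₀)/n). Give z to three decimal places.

Sample proportion p̂ = 70/258 = 0.27132.
SE₀ = √(0.30·0.70/258) = 0.028530.
z = (p̂ − p₀)/SE = (0.27132 − 0.30)/0.028530 = -1.005.

z = -1.005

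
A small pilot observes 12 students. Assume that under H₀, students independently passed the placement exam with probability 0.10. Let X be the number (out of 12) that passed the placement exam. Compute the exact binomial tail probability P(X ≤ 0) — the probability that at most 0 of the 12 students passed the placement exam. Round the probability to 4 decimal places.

X ~ Binomial(n=12, p=0.10).
P(X ≤ 0) = C(12,0)·0.10^0·0.90^12.
= 0.282430 = 0.2824.

P = 0.2824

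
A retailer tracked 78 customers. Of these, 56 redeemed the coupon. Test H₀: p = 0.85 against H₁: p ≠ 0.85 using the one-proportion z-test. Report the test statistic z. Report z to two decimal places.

The sample proportion is 56/78 = 0.71795.
Under H₀, SE = √(p₀(1−p₀)/n) = √(0.85·0.15/78) = √0.001634615 = 0.040430.
z = (p̂ − p₀)/SE = (0.71795 − 0.85)/0.040430 = -3.27.

z = -3.27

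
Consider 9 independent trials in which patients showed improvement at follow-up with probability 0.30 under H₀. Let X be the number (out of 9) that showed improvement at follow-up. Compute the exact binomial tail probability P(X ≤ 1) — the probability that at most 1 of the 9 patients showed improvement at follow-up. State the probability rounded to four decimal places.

P = 0.1960

X is binomial with n = 9 and p = 0.30.
P(X ≤ 1) = C(9,0)·0.30^0·0.70^9 + C(9,1)·0.30^1·0.70^8.
= 0.040354 + 0.155650 = 0.1960.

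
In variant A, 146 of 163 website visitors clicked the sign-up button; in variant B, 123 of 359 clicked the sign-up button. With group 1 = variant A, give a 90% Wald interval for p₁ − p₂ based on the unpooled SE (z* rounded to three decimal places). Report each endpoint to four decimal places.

(0.4961, 0.6101)

p̂₁ = 0.89571, p̂₂ = 0.34262, so the observed difference is 0.55309.
SE = √(0.000573111 + 0.000627384) = √0.001200495 = 0.034648.
The 90% critical value is z* = 1.645. Margin = 1.645·0.034648 = 0.05700.
So the interval runs from 0.4961 to 0.6101.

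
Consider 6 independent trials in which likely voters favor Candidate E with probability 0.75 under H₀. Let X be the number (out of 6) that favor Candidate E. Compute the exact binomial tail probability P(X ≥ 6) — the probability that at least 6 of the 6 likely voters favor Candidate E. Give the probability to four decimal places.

X ~ Binomial(n=6, p=0.75).
P(X ≥ 6) = C(6,6)·0.75^6·0.25^0.
= 0.177979 = 0.1780.

P = 0.1780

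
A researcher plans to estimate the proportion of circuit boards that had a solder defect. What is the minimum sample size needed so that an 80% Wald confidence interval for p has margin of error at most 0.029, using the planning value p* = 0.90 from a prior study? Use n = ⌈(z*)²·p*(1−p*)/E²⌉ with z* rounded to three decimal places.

z* = 1.282 at the 80% level.
p*(1−p*) = 0.0900.
(z*)²·p*(1−p*)/E² = 1.643524·0.0900/0.000841 = 175.882.
⌈175.882⌉ = 176.

n = 176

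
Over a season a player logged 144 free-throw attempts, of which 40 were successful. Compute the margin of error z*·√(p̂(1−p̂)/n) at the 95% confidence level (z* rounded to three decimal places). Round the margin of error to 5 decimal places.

ME = 0.07316

With x = 40 successes in n = 144, p̂ = 0.27778.
SE = √(p̂(1−p̂)/n) = √(0.200617/144) = 0.037325.
The 95% critical value is z* = 1.960.
Margin of error = z*·SE = 1.960 × 0.037325 = 0.07316.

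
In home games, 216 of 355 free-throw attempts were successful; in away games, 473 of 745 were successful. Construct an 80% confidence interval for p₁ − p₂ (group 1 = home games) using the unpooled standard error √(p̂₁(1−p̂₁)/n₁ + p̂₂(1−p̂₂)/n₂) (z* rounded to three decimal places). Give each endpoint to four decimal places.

(-0.0666, 0.0137)

p̂₁ = 216/355 = 0.60845, p̂₂ = 473/745 = 0.63490; p̂₁ − p̂₂ = -0.02645.
SE = √(0.000671094 + 0.000311144) = √0.000982238 = 0.031341.
z* = 1.282 at the 80% level. Margin of error = 0.04018.
So the interval runs from -0.0666 to 0.0137.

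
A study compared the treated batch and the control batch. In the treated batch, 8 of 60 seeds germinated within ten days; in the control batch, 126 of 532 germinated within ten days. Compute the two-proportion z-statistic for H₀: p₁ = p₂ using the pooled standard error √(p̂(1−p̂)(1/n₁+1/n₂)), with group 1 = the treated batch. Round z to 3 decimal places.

z = -1.816

Sample proportions: p̂₁ = 8/60 = 0.13333 and p̂₂ = 126/532 = 0.23684.
Pooling: p̂ = 134/592 = 0.22635.
Pooled SE = √[0.1751164·0.01854637] ≈ 0.056989.
z = (p̂₁ − p̂₂)/SE = (0.13333 − 0.23684)/0.056989 = -0.10351/0.056989 = -1.816.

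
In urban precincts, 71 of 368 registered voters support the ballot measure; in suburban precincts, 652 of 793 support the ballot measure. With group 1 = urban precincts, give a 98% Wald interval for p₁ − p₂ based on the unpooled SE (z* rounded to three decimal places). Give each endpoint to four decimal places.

p̂₁ = 71/368 = 0.19293, p̂₂ = 652/793 = 0.82219; p̂₁ − p̂₂ = -0.62926.
SE = √(0.000423128 + 0.000184352) = √0.000607480 = 0.024647.
z* = 2.326 at the 98% level. Margin of error = 0.05733.
CI: -0.62926 ± 0.05733 = (-0.6866, -0.5719).

(-0.6866, -0.5719)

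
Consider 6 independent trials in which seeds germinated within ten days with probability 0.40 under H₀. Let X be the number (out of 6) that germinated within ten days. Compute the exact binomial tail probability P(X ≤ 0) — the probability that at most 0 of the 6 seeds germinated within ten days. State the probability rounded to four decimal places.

X is binomial with n = 6 and p = 0.40.
P(X ≤ 0) = C(6,0)·0.40^0·0.60^6.
= 0.046656 = 0.0467.

P = 0.0467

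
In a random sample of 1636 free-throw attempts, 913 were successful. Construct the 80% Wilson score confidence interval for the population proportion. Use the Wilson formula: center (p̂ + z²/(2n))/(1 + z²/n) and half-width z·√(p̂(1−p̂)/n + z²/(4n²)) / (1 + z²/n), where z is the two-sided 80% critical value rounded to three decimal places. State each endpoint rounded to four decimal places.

Here p̂ = 913/1636 = 0.55807 and z = 1.282 (z² = 1.643524).
1 + z²/n = 1.001005.
Adjusted center: (0.55807 + z²/(2n))/1.001005 = 0.55801.
Radicand: p̂(1−p̂)/n + z²/(4n²) = 0.000150751 + 0.000000154 = 0.000150905.
Half-width = 1.282·√0.000150905/1.001005 = 0.01573.
CI: 0.55801 ± 0.01573 = (0.5423, 0.5737).

(0.5423, 0.5737)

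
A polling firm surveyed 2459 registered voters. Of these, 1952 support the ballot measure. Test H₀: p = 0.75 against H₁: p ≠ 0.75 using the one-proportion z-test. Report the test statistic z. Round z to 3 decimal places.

z = 5.018

The sample proportion is 1952/2459 = 0.79382.
Under H₀, SE = √(p₀(1−p₀)/n) = √(0.75·0.25/2459) = √0.000076251 = 0.008732.
Test statistic: z = 0.04382/0.008732 = 5.018.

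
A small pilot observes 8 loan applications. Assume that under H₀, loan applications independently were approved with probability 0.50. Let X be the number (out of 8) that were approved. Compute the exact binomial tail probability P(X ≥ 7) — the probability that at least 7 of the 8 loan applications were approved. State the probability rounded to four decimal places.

X ~ Binomial(n=8, p=0.50).
P(X ≥ 7) = C(8,7)·0.50^7·0.50^1 + C(8,8)·0.50^8·0.50^0.
= 0.031250 + 0.003906 = 0.0352.

P = 0.0352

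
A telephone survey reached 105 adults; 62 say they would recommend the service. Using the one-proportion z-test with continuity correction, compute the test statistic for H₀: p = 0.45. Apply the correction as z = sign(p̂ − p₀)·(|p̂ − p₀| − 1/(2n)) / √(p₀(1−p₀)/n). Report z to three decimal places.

With x = 62 successes in n = 105, p̂ = 0.59048. p̂ − p₀ = 0.140476.
1/(2n) = 0.004762.
Corrected numerator: |0.140476| − 0.004762 = 0.135714.
Under H₀, SE = √(p₀(1−p₀)/n) = √(0.45·0.55/105) = √0.002357143 = 0.048550.
z = (+)0.135714/0.048550 = 2.795.

z = 2.795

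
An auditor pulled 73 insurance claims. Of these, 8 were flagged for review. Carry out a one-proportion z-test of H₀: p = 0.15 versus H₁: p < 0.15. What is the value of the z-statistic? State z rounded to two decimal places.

z = -0.97

The sample proportion is 8/73 = 0.10959.
SE₀ = √(0.15·0.85/73) = 0.041792.
z = (p̂ − p₀)/SE = (0.10959 − 0.15)/0.041792 = -0.97.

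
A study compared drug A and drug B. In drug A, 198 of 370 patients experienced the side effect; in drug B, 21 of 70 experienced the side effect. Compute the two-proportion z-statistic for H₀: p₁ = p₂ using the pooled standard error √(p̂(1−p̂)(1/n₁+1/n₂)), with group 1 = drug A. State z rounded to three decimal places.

z = 3.608

Sample proportions: p̂₁ = 198/370 = 0.53514 and p̂₂ = 21/70 = 0.30000.
Pooling: p̂ = 219/440 = 0.49773.
SE = √[p̂(1−p̂)(1/n₁+1/n₂)] = √[0.49773·0.50227·(1/370+1/70)] ≈ 0.065169.
z = (p̂₁ − p̂₂)/SE = (0.53514 − 0.30000)/0.065169 = 0.23514/0.065169 = 3.608.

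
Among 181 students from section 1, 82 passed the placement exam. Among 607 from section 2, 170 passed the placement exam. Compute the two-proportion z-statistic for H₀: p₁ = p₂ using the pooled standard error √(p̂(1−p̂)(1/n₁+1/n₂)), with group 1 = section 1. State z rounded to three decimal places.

z = 4.379

p̂₁ = 82/181 = 0.45304, p̂₂ = 170/607 = 0.28007.
Pooling: p̂ = 252/788 = 0.31980.
SE = √[p̂(1−p̂)(1/n₁+1/n₂)] = √[0.31980·0.68020·(1/181+1/607)] ≈ 0.039499.
z = 0.17297/0.039499 = 4.379.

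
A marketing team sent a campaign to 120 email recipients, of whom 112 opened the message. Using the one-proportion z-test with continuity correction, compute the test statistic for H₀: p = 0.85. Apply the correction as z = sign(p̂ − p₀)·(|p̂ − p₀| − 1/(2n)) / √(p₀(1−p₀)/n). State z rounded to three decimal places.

p̂ = 112/120 = 0.93333. p̂ − p₀ = 0.083333.
Continuity correction 1/(2n) = 1/240 = 0.004167.
Corrected numerator: |0.083333| − 0.004167 = 0.079166.
Under H₀, SE = √(p₀(1−p₀)/n) = √(0.85·0.15/120) = √0.001062500 = 0.032596.
z = (+)0.079166/0.032596 = 2.429.

z = 2.429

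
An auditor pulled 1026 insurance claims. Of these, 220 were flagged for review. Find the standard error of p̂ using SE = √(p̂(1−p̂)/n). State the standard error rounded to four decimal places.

Sample proportion p̂ = 220/1026 = 0.21442.
p̂(1−p̂) = 0.168444.
Dividing by n and taking the root: √0.000164175 = 0.0128.

SE = 0.0128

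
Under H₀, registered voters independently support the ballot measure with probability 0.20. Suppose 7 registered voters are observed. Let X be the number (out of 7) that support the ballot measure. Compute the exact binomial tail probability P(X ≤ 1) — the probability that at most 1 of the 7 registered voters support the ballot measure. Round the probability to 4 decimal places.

P = 0.5767

X is binomial with n = 7 and p = 0.20.
P(X ≤ 1) = C(7,0)·0.20^0·0.80^7 + C(7,1)·0.20^1·0.80^6.
= 0.209715 + 0.367002 = 0.5767.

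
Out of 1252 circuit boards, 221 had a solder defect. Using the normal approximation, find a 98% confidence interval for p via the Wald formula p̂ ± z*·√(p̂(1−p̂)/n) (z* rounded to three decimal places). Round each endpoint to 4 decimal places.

(0.1515, 0.2016)

p̂ = 221/1252 = 0.17652.
SE(p̂) = √(0.17652·0.82348/1252) = 0.010775.
z* = 2.326 at the 98% level.
Margin of error: 2.326 × 0.010775 = 0.02506.
So the interval runs from 0.1515 to 0.2016.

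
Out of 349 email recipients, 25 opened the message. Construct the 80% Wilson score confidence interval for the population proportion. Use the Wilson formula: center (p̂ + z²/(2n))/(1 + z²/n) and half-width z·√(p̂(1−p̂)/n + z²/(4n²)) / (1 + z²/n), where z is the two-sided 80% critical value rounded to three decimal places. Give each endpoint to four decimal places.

(0.0559, 0.0914)

p̂ = 25/349 = 0.07163; z = 1.282, so z² = 1.643524.
Denominator 1 + z²/n = 1 + 1.643524/349 = 1.004709.
Center = (0.07163 + 0.002355)/1.004709 = 0.07364.
Radicand: p̂(1−p̂)/n + z²/(4n²) = 0.000190550 + 0.000003373 = 0.000193923.
Half-width = 1.282·√0.000193923/1.004709 = 0.01777.
CI: 0.07364 ± 0.01777 = (0.0559, 0.0914).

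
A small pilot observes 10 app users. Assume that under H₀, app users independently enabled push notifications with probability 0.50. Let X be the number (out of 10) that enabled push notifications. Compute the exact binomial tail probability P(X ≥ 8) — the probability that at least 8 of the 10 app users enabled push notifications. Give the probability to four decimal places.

P = 0.0547

X ~ Binomial(n=10, p=0.50).
P(X ≥ 8) = C(10,8)·0.50^8·0.50^2 + C(10,9)·0.50^9·0.50^1 + C(10,10)·0.50^10·0.50^0.
= 0.043945 + 0.009766 + 0.000977 = 0.0547.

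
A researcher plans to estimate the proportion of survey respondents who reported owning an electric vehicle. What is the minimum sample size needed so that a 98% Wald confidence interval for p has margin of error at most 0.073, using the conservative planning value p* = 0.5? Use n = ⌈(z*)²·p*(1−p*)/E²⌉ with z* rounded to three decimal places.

z* = 2.326 at the 98% level.
p*(1−p*) = 0.2500.
Required n before rounding: 5.410276 × 0.2500 / 0.073² = 253.813.
Rounding up, n = 254.

n = 254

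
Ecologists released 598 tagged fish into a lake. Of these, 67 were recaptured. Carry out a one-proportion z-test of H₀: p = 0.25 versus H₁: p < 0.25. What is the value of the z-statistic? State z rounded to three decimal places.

z = -7.791

p̂ = 67/598 = 0.11204.
Under H₀, SE = √(p₀(1−p₀)/n) = √(0.25·0.75/598) = √0.000313545 = 0.017707.
z = (0.11204 − 0.25)/0.017707 = -0.13796/0.017707 = -7.791.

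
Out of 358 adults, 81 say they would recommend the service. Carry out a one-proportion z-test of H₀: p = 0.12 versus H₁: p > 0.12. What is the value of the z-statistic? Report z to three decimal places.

z = 6.187

The sample proportion is 81/358 = 0.22626.
Null standard error: √(0.12·0.88/358) = √0.000294972 = 0.017175.
z = (p̂ − p₀)/SE = (0.22626 − 0.12)/0.017175 = 6.187.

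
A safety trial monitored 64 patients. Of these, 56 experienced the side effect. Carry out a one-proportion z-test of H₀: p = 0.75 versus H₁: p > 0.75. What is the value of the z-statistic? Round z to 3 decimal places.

z = 2.309

The sample proportion is 56/64 = 0.87500.
SE₀ = √(0.75·0.25/64) = 0.054127.
Test statistic: z = 0.12500/0.054127 = 2.309.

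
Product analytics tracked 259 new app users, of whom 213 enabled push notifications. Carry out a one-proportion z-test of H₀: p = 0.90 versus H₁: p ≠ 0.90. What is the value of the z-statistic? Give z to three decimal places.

The sample proportion is 213/259 = 0.82239.
SE₀ = √(0.90·0.10/259) = 0.018641.
Test statistic: z = -0.07761/0.018641 = -4.163.

z = -4.163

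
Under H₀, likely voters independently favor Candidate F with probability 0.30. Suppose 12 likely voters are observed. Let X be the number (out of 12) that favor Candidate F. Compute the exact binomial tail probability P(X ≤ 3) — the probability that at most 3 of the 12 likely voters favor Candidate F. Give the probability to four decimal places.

P = 0.4925

X ~ Binomial(n=12, p=0.30).
P(X ≤ 3) = C(12,0)·0.30^0·0.70^12 + C(12,1)·0.30^1·0.70^11 + C(12,2)·0.30^2·0.70^10 + C(12,3)·0.30^3·0.70^9.
= 0.013841 + 0.071184 + 0.167790 + 0.239700 = 0.4925.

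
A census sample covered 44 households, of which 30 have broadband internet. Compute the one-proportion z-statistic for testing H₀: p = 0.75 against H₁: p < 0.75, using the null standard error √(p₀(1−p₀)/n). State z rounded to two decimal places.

p̂ = 30/44 = 0.68182.
SE₀ = √(0.75·0.25/44) = 0.065279.
z = (0.68182 − 0.75)/0.065279 = -0.06818/0.065279 = -1.04.

z = -1.04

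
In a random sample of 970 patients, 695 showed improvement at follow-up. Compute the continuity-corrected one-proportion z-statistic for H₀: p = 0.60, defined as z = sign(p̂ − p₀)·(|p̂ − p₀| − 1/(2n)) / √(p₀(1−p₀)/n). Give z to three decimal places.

With x = 695 successes in n = 970, p̂ = 0.71649. p̂ − p₀ = 0.116495.
Continuity correction 1/(2n) = 1/1940 = 0.000515.
Corrected numerator: |0.116495| − 0.000515 = 0.115980.
Null standard error: √(0.60·0.40/970) = √0.000247423 = 0.015730.
z = (+)0.115980/0.015730 = 7.373.

z = 7.373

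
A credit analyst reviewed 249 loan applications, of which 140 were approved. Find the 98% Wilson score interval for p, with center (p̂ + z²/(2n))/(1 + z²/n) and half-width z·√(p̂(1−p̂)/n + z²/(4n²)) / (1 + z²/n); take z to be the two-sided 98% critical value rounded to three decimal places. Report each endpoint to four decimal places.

(0.4886, 0.6333)

p̂ = 140/249 = 0.56225; z = 2.326, so z² = 5.410276.
1 + z²/n = 1.021728.
Adjusted center: (0.56225 + z²/(2n))/1.021728 = 0.56093.
Radicand: p̂(1−p̂)/n + z²/(4n²) = 0.000988454 + 0.000021815 = 0.001010269.
Half-width = 2.326·√0.001010269/1.021728 = 0.07236.
CI: 0.56093 ± 0.07236 = (0.4886, 0.6333).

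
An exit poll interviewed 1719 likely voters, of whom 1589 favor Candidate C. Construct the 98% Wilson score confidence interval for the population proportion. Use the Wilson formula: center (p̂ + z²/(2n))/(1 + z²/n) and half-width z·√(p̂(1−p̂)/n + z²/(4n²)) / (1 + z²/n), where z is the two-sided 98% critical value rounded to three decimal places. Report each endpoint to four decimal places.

Here p̂ = 1589/1719 = 0.92437 and z = 2.326 (z² = 5.410276).
Denominator 1 + z²/n = 1 + 5.410276/1719 = 1.003147.
Adjusted center: (0.92437 + z²/(2n))/1.003147 = 0.92304.
Radicand: p̂(1−p̂)/n + z²/(4n²) = 0.000040667 + 0.000000458 = 0.000041125.
Half-width = z·√(radicand)/denom = 2.326·0.006413/1.003147 = 0.01487.
Interval: 0.92304 ± 0.01487 → (0.9082, 0.9379).

(0.9082, 0.9379)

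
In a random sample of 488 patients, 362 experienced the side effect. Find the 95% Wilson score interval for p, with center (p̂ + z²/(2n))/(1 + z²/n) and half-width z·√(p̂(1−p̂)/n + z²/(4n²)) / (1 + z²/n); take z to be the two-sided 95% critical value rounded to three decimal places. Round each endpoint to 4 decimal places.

Here p̂ = 362/488 = 0.74180 and z = 1.960 (z² = 3.841600).
1 + z²/n = 1.007872.
Adjusted center: (0.74180 + z²/(2n))/1.007872 = 0.73991.
Radicand: p̂(1−p̂)/n + z²/(4n²) = 0.000392482 + 0.000004033 = 0.000396515.
Half-width = 1.960·√0.000396515/1.007872 = 0.03872.
Interval: 0.73991 ± 0.03872 → (0.7012, 0.7786).

(0.7012, 0.7786)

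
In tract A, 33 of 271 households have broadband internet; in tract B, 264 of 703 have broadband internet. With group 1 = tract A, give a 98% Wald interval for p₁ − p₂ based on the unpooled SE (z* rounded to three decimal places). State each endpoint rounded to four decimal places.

(-0.3165, -0.1910)

p̂₁ = 33/271 = 0.12177, p̂₂ = 264/703 = 0.37553; p̂₁ − p̂₂ = -0.25376.
SE = √(0.000394624 + 0.000333582) = √0.000728206 = 0.026985.
z* = 2.326 at the 98% level. Margin of error = 0.06277.
CI: -0.25376 ± 0.06277 = (-0.3165, -0.1910).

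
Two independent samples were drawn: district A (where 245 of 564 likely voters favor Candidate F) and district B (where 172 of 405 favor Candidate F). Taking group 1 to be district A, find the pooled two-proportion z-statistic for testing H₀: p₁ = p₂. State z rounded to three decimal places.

z = 0.301

p̂₁ = 245/564 = 0.43440, p̂₂ = 172/405 = 0.42469.
Pooled p̂ = (245+172)/(564+405) = 417/969 = 0.43034.
SE = √[p̂(1−p̂)(1/n₁+1/n₂)] = √[0.43034·0.56966·(1/564+1/405)] ≈ 0.032248.
z = (p̂₁ − p̂₂)/SE = (0.43440 − 0.42469)/0.032248 = 0.00971/0.032248 = 0.301.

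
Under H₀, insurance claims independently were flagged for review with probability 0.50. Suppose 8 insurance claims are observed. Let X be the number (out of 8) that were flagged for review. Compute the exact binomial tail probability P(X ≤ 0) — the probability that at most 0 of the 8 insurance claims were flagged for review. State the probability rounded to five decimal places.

X is binomial with n = 8 and p = 0.50.
P(X ≤ 0) = C(8,0)·0.50^0·0.50^8.
= 0.003906 = 0.00391.

P = 0.00391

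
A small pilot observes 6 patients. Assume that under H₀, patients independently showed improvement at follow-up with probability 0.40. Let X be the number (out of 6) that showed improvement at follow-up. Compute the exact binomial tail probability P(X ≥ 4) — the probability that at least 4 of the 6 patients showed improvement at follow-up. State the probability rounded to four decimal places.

X is binomial with n = 6 and p = 0.40.
P(X ≥ 4) = C(6,4)·0.40^4·0.60^2 + C(6,5)·0.40^5·0.60^1 + C(6,6)·0.40^6·0.60^0.
= 0.138240 + 0.036864 + 0.004096 = 0.1792.

P = 0.1792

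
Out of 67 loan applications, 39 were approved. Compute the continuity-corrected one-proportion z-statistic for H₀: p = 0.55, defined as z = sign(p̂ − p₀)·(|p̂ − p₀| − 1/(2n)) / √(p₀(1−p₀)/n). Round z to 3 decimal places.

p̂ = 39/67 = 0.58209. p̂ − p₀ = 0.032090.
Continuity correction 1/(2n) = 1/134 = 0.007463.
Corrected numerator: |0.032090| − 0.007463 = 0.024627.
Null standard error: √(0.55·0.45/67) = √0.003694030 = 0.060779.
z = (+)0.024627/0.060779 = 0.405.

z = 0.405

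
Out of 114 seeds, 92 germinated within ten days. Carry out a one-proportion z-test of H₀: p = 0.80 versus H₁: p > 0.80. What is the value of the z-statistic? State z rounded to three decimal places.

z = 0.187

p̂ = 92/114 = 0.80702.
Null standard error: √(0.80·0.20/114) = √0.001403509 = 0.037463.
z = (0.80702 − 0.80)/0.037463 = 0.00702/0.037463 = 0.187.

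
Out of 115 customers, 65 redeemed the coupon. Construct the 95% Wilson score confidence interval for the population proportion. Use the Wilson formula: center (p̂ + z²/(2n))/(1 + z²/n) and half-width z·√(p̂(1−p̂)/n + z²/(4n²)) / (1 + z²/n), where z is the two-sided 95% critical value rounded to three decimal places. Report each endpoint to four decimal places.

Here p̂ = 65/115 = 0.56522 and z = 1.960 (z² = 3.841600).
1 + z²/n = 1.033405.
Center = (0.56522 + 0.016703)/1.033405 = 0.56311.
Radicand: p̂(1−p̂)/n + z²/(4n²) = 0.002136928 + 0.000072620 = 0.002209548.
Half-width = 1.960·√0.002209548/1.033405 = 0.08915.
So the interval runs from 0.4740 to 0.6523.

(0.4740, 0.6523)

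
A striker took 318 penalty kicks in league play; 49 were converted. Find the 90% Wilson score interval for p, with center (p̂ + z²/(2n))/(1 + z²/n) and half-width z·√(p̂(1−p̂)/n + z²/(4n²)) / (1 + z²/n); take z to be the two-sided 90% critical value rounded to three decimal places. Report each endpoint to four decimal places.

(0.1237, 0.1903)

Here p̂ = 49/318 = 0.15409 and z = 1.645 (z² = 2.706025).
Denominator 1 + z²/n = 1 + 2.706025/318 = 1.008510.
Center = (0.15409 + 0.004255)/1.008510 = 0.15701.
Radicand: p̂(1−p̂)/n + z²/(4n²) = 0.000409890 + 0.000006690 = 0.000416580.
Half-width = z·√(radicand)/denom = 1.645·0.020410/1.008510 = 0.03329.
Interval: 0.15701 ± 0.03329 → (0.1237, 0.1903).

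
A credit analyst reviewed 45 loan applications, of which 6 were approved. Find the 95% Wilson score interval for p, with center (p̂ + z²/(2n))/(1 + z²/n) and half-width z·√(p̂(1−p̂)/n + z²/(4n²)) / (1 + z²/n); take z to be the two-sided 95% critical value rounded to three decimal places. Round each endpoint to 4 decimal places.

(0.0626, 0.2618)

Here p̂ = 6/45 = 0.13333 and z = 1.960 (z² = 3.841600).
Denominator 1 + z²/n = 1 + 3.841600/45 = 1.085369.
Center = (0.13333 + 0.042684)/1.085369 = 0.16217.
Radicand: p̂(1−p̂)/n + z²/(4n²) = 0.002567901 + 0.000474272 = 0.003042173.
Half-width = z·√(radicand)/denom = 1.960·0.055156/1.085369 = 0.09960.
Interval: 0.16217 ± 0.09960 → (0.0626, 0.2618).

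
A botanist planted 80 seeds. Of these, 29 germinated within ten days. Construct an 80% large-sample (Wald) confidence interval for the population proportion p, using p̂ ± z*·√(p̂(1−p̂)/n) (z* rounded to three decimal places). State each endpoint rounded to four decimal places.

(0.2936, 0.4314)

p̂ = 29/80 = 0.36250.
SE = √(p̂(1−p̂)/n) = √(0.231094/80) = 0.053746.
The 80% critical value is z* = 1.282.
Margin = 1.282·0.053746 = 0.06890.
Interval: 0.36250 ± 0.06890 → (0.2936, 0.4314).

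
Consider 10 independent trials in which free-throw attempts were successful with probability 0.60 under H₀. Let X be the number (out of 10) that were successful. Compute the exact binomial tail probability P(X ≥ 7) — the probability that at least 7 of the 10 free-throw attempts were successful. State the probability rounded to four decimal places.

P = 0.3823

X ~ Binomial(n=10, p=0.60).
P(X ≥ 7) = C(10,7)·0.60^7·0.40^3 + C(10,8)·0.60^8·0.40^2 + C(10,9)·0.60^9·0.40^1 + C(10,10)·0.60^10·0.40^0.
= 0.214991 + 0.120932 + 0.040311 + 0.006047 = 0.3823.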